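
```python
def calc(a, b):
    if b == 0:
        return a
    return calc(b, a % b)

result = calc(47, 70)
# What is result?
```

calc(47, 70) -> calc(70, 47) -> calc(47, 23) -> calc(23, 1) -> calc(1, 0) -> 1

Answer: 1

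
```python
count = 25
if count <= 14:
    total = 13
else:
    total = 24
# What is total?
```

Trace:
`count = 25` → count = 25
`if count <= 14: ...` → count <= 14 is False, take else branch → total = 24
So total = 24

Answer: 24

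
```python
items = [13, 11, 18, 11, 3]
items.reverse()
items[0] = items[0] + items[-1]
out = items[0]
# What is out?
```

Trace:
`items = [13, 11, 18, 11, 3]` → items = [13, 11, 18, 11, 3]
`items.reverse()` → items = [3, 11, 18, 11, 13]
`items[0] = items[0] + items[-1]` → items = [16, 11, 18, 11, 13]
`out = items[0]` → out = 16
So out = 16

Answer: 16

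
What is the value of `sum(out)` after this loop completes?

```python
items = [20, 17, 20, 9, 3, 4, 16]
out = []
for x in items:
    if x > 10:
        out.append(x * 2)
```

Sum of doubled values > 10
`out` takes the values: [] → [40] → [40, 34] → [40, 34, 40] → [40, 34, 40, 32]
So `sum(out)` = 146

Answer: 146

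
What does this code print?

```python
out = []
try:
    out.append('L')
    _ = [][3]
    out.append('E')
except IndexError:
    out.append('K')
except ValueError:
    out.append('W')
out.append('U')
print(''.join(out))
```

Execution trace: 'L' (try body) → 'K' (except IndexError) → 'U' (after the try/except). Output: LKU

Answer: LKU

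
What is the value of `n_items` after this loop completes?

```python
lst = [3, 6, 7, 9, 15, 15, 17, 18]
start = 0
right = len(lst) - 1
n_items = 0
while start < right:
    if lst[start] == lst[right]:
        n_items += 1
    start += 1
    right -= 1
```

Count matching pairs from ends
`n_items` takes the values: 0

Answer: 0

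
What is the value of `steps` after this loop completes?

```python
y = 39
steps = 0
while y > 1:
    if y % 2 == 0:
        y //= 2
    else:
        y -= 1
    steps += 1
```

Steps to reduce 39 to 1
`steps` takes the values: 0 → 1 → 2 → 3 → 4 → 5 → 6 → 7 → 8

Answer: 8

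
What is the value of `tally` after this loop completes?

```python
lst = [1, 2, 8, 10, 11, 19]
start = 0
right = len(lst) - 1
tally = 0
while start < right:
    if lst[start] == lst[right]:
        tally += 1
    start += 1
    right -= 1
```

Count matching pairs from ends
`tally` takes the values: 0

Answer: 0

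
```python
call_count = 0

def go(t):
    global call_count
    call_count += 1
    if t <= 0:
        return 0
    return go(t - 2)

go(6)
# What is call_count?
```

Linear recursion stepping by 2: 4 calls from t=6 down to ≤0.

Answer: 4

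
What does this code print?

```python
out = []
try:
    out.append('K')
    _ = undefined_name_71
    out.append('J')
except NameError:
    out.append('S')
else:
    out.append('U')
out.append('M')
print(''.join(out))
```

Execution trace: 'K' (try body) → 'S' (except NameError) → 'M' (after the try/except). Output: KSM

Answer: KSM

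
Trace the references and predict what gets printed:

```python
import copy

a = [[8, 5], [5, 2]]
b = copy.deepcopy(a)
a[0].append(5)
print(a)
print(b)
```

Key concept: deep copy is fully independent.
Step by step:
`a = [[8, 5], [5, 2]]` → a = [[8, 5], [5, 2]]
`b = copy.deepcopy(a)` → b = [[8, 5], [5, 2]]
`a[0].append(5)` → a = [[8, 5, 5], [5, 2]]
`print(a)` → prints [[8, 5, 5], [5, 2]]
`print(b)` → prints [[8, 5], [5, 2]]

Answer:
[[8, 5, 5], [5, 2]]
[[8, 5], [5, 2]]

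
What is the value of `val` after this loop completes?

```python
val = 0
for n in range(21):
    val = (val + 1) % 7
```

Increment mod 7, 21 times = 0
`val` takes the values: 0 → 1 → 2 → 3 → 4 → 5 → 6 → 0 → 1 → 2 → 3 → 4 → 5 → 6 → 0 → 1 → 2 → 3 → 4 → 5 → 6 → 0

Answer: 0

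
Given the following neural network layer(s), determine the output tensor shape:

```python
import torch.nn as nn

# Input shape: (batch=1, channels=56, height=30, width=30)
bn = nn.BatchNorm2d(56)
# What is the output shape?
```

Input: (1, 56, 30, 30) -> Output: (1, 56, 30, 30)

Answer: (1, 56, 30, 30)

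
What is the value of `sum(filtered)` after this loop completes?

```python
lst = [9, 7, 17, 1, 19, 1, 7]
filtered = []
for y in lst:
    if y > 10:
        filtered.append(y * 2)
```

Sum of doubled values > 10
`filtered` takes the values: [] → [34] → [34, 38]
So `sum(filtered)` = 72

Answer: 72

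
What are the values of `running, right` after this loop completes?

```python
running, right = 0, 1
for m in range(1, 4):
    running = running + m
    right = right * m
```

Sum and factorial of 1 to 3
`running, right` takes the values: (0, 1) → (1, 1) → (3, 1) → (3, 2) → (6, 2) → (6, 6)

Answer: 6, 6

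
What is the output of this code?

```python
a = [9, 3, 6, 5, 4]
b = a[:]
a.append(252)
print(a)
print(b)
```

Key concept: slice [:] creates copy.
Step by step:
`a = [9, 3, 6, 5, 4]` → a = [9, 3, 6, 5, 4]
`b = a[:]` → b = [9, 3, 6, 5, 4]
`a.append(252)` → a = [9, 3, 6, 5, 4, 252]
`print(a)` → prints [9, 3, 6, 5, 4, 252]
`print(b)` → prints [9, 3, 6, 5, 4]

Answer:
[9, 3, 6, 5, 4, 252]
[9, 3, 6, 5, 4]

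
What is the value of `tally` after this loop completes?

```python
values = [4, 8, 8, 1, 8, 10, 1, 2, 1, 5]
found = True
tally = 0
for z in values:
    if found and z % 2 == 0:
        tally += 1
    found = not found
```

Count even values at even positions
`tally` takes the values: 0 → 1 → 2 → 3

Answer: 3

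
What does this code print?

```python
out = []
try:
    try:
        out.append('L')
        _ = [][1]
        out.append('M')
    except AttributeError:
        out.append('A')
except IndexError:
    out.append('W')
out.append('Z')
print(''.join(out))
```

Execution trace: 'L' (try body) → 'W' (outer except IndexError) → 'Z' (after the try/except). Output: LWZ

Answer: LWZ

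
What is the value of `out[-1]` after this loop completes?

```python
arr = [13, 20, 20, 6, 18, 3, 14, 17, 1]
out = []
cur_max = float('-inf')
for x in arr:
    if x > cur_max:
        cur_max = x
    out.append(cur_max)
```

Running max ends at 20
`out` takes the values: [] → [13] → [13, 20] → [13, 20, 20] → [13, 20, 20, 20] → [13, 20, 20, 20, 20] → [13, 20, 20, 20, 20, 20] → [13, 20, 20, 20, 20, 20, 20] → [13, 20, 20, 20, 20, 20, 20, 20] → [13, 20, 20, 20, 20, 20, 20, 20, 20]
So `out[-1]` = 20

Answer: 20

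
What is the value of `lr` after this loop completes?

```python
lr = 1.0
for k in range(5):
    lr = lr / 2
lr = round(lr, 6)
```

Halving LR 5 times: 1 / 2^5
`lr` takes the values: 1.0 → 0.5 → 0.25 → 0.125 → 0.0625 → 0.03125

Answer: 0.03125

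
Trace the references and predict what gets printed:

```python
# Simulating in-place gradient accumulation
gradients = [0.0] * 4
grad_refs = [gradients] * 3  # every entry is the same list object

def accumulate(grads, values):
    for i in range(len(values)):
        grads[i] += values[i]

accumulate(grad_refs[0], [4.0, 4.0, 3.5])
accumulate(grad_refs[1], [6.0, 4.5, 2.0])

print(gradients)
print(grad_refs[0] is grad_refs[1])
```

Key concept: gradient accumulation aliasing.
Step by step:
`gradients = [0.0] * 4` → gradients = [0.0, 0.0, 0.0, 0.0]
`grad_refs = [gradients] * 3` → grad_refs = [[0.0, 0.0, 0.0, 0.0], [0.0, 0.0, 0.0, 0.0], [0.0, 0.0, 0.0, 0.0]]
`accumulate(grad_refs[0], [4.0, 4.0, 3.5])` → gradients = [4.0, 4.0, 3.5, 0.0]; grad_refs = [[4.0, 4.0, 3.5, 0.0], [4.0, 4.0, 3.5, 0.0], [4.0, 4.0, 3.5, 0.0]]
`accumulate(grad_refs[1], [6.0, 4.5, 2.0])` → gradients = [10.0, 8.5, 5.5, 0.0]; grad_refs = [[10.0, 8.5, 5.5, 0.0], [10.0, 8.5, 5.5, 0.0], [10.0, 8.5, 5.5, 0.0]]
`print(gradients)` → prints [10.0, 8.5, 5.5, 0.0]
`print(grad_refs[0] is grad_refs[1])` → prints True

Answer:
[10.0, 8.5, 5.5, 0.0]
True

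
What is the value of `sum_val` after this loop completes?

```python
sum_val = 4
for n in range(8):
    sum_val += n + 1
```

Start at 4, add 1 to 8 = 40
`sum_val` takes the values: 4 → 5 → 7 → 10 → 14 → 19 → 25 → 32 → 40

Answer: 40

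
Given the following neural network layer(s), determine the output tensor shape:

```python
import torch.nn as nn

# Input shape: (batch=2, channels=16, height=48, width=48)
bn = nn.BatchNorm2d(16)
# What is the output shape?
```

Input: (2, 16, 48, 48) -> Output: (2, 16, 48, 48)

Answer: (2, 16, 48, 48)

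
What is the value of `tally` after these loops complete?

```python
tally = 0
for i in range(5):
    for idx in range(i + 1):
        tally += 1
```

Triangle: 1 + 2 + ... + 5
`tally` takes the values: 0 → 1 → 2 → 3 → 4 → 5 → 6 → 7 → 8 → 9 → 10 → 11 → 12 → 13 → 14 → 15

Answer: 15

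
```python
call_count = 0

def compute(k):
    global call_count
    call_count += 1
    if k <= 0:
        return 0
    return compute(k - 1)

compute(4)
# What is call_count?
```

Linear recursion stepping by 1: 5 calls from k=4 down to ≤0.

Answer: 5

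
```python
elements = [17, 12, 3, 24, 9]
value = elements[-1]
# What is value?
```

Trace:
`elements = [17, 12, 3, 24, 9]` → elements = [17, 12, 3, 24, 9]
`value = elements[-1]` → value = 9
So value = 9

Answer: 9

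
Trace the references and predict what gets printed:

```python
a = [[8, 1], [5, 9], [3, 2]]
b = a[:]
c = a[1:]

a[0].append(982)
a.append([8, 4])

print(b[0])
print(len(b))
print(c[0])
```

Key concept: slice with nested mutation.
Step by step:
`a = [[8, 1], [5, 9], [3, 2]]` → a = [[8, 1], [5, 9], [3, 2]]
`b = a[:]` → b = [[8, 1], [5, 9], [3, 2]]
`c = a[1:]` → c = [[5, 9], [3, 2]]
`a[0].append(982)` → a = [[8, 1, 982], [5, 9], [3, 2]]; b = [[8, 1, 982], [5, 9], [3, 2]]
`a.append([8, 4])` → a = [[8, 1, 982], [5, 9], [3, 2], [8, 4]]
`print(b[0])` → prints [8, 1, 982]
`print(len(b))` → prints 3
`print(c[0])` → prints [5, 9]

Answer:
[8, 1, 982]
3
[5, 9]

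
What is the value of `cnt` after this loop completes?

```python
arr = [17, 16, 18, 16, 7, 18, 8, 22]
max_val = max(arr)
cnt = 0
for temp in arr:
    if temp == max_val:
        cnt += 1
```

Count of max value 22 in [17, 16, 18, 16, 7, 18, 8, 22]
`cnt` takes the values: 0 → 1

Answer: 1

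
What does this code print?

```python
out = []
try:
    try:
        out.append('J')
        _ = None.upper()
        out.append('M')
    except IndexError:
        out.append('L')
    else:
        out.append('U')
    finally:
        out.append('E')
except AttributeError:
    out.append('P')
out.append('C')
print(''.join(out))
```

Execution trace: 'J' (try body) → 'E' (finally) → 'P' (outer except AttributeError) → 'C' (after the try/except). Output: JEPC

Answer: JEPC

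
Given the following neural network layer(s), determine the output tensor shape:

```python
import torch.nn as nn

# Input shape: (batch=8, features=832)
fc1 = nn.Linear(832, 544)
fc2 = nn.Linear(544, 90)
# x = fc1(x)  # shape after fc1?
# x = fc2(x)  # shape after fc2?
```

Input: (8, 832) -> after fc1: (8, 544) -> Output: (8, 90)

Answer: (8, 90)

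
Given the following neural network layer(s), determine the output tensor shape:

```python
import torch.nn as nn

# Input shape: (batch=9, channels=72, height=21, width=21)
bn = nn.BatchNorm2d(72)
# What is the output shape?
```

Input: (9, 72, 21, 21) -> Output: (9, 72, 21, 21)

Answer: (9, 72, 21, 21)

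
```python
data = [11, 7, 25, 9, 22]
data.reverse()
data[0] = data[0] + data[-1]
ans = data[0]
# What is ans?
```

Trace:
`data = [11, 7, 25, 9, 22]` → data = [11, 7, 25, 9, 22]
`data.reverse()` → data = [22, 9, 25, 7, 11]
`data[0] = data[0] + data[-1]` → data = [33, 9, 25, 7, 11]
`ans = data[0]` → ans = 33
So ans = 33

Answer: 33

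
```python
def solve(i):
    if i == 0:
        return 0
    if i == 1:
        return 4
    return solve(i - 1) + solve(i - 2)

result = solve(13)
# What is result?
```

Build up from base cases: solve(0)=0, solve(1)=4, solve(2)=4, solve(3)=8, solve(4)=12, solve(5)=20, solve(6)=32, ..., solve(13)=932

Answer: 932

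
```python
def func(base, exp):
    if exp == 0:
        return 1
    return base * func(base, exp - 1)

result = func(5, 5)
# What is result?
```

func(5, 5) = 5 * 5 * 5 * 5 * 5 = 3125

Answer: 3125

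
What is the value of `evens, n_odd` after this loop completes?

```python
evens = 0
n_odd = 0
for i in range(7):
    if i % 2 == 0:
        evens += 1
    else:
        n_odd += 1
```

Count evens and odds in range(7)
`evens, n_odd` takes the values: (0, 0) → (1, 0) → (1, 1) → (2, 1) → (2, 2) → (3, 2) → (3, 3) → (4, 3)

Answer: 4, 3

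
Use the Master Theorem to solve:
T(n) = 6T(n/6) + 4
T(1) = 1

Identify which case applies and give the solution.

a=6, b=6, f(n)=4. log_6(6) = 1. Since c=0 < 1, Case 1 applies: T(n) = Θ(n^log_b(a)) = O(n).

Answer: O(n) - Case 1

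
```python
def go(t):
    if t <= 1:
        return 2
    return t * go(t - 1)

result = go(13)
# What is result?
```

go(13) = 13 * 12 * 11 * 10 * 9 * 8 * 7 * 6 * 5 * 4 * 3 * 2 * 2 = 12454041600

Answer: 12454041600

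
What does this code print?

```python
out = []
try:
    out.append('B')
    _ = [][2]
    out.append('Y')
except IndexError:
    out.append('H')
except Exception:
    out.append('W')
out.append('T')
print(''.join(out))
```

Execution trace: 'B' (try body) → 'H' (except IndexError) → 'T' (after the try/except). Output: BHT

Answer: BHT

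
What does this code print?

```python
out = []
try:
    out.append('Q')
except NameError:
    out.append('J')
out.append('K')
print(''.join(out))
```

Execution trace: 'Q' (try body, no exception) → 'K' (after the try/except). Output: QK

Answer: QK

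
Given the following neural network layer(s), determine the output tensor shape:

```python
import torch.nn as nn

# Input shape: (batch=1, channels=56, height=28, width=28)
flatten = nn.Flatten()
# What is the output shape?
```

Input: (1, 56, 28, 28) -> Output: (1, 43904)

Answer: (1, 43904)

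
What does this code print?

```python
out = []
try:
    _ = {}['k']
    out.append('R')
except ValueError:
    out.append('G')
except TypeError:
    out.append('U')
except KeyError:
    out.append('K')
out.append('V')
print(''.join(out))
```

Execution trace: 'K' (except KeyError) → 'V' (after the try/except). Output: KV

Answer: KV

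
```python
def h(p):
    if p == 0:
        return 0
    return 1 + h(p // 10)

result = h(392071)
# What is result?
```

Count of digits of 392071: 6

Answer: 6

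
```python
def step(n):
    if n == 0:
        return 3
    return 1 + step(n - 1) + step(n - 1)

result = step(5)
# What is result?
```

step(n) = 1 + 2·step(n-1), step(0)=3. Closed form: (3+1)·2^5 - 1 = 127.

Answer: 127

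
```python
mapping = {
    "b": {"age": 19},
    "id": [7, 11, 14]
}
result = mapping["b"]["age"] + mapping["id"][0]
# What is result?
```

Trace:
`mapping = { ...` → mapping = {'b': {'age': 19}, 'id': [7, 11, 14]}
`result = mapping["b"]["age"] + mapping["id"][0]` → result = 26
So result = 26

Answer: 26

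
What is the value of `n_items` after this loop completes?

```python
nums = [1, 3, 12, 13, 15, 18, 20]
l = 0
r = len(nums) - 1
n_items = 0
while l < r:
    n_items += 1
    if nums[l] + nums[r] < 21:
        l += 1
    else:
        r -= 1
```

Steps to find pair summing to 21
`n_items` takes the values: 0 → 1 → 2 → 3 → 4 → 5 → 6

Answer: 6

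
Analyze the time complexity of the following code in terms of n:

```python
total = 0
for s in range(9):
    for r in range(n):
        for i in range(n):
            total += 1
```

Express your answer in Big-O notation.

Each loop level contributes: 1 × n × n. Multiplying the contributions gives O(n^2).

Answer: O(n^2)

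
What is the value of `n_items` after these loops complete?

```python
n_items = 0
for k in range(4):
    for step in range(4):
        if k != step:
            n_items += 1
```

4² - 4 (exclude diagonal)
`n_items` takes the values: 0 → 1 → 2 → 3 → 4 → 5 → 6 → 7 → 8 → 9 → 10 → 11 → 12

Answer: 12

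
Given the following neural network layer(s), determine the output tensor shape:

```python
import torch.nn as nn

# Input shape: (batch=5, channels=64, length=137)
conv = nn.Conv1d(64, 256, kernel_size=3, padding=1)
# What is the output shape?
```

Input: (5, 64, 137) -> Output: (5, 256, 137)

Answer: (5, 256, 137)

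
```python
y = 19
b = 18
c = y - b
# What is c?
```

Trace:
`y = 19` → y = 19
`b = 18` → b = 18
`c = y - b` → c = 1
So c = 1

Answer: 1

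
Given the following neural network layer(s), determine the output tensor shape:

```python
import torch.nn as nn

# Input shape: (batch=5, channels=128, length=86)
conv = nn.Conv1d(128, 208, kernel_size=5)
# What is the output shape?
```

Input: (5, 128, 86) -> Output: (5, 208, 82)

Answer: (5, 208, 82)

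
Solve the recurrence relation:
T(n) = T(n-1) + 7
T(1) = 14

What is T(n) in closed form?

Unrolling: T(n) = T(1) + 7·(n-1) = 14 + 7(n-1) = 7n + 7.

Answer: T(n) = 7n + 7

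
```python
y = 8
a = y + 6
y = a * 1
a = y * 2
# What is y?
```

Trace:
`y = 8` → y = 8
`a = y + 6` → a = 14
`y = a * 1` → y = 14
`a = y * 2` → a = 28
So y = 14

Answer: 14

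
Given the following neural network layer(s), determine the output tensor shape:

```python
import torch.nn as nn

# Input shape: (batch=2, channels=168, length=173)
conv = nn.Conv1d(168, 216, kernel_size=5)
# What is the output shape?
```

Input: (2, 168, 173) -> Output: (2, 216, 169)

Answer: (2, 216, 169)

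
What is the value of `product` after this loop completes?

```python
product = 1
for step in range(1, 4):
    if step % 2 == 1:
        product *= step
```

Product of odd numbers 1 to 3
`product` takes the values: 1 → 3

Answer: 3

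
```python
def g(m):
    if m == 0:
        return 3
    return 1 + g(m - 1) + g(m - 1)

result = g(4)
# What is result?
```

g(m) = 1 + 2·g(m-1), g(0)=3. Closed form: (3+1)·2^4 - 1 = 63.

Answer: 63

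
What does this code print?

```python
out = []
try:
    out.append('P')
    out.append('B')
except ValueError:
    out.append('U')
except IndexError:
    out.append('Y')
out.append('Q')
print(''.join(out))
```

Execution trace: 'P' (try body) → 'B' (try body, no exception) → 'Q' (after the try/except). Output: PBQ

Answer: PBQ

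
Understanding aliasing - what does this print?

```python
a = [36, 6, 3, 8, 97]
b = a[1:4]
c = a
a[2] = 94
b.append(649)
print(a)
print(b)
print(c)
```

Key concept: slice vs alias.
Step by step:
`a = [36, 6, 3, 8, 97]` → a = [36, 6, 3, 8, 97]
`b = a[1:4]` → b = [6, 3, 8]
`c = a` → c = [36, 6, 3, 8, 97] (same object as a)
`a[2] = 94` → a = [36, 6, 94, 8, 97] (same object as c); c = [36, 6, 94, 8, 97] (same object as a)
`b.append(649)` → b = [6, 3, 8, 649]
`print(a)` → prints [36, 6, 94, 8, 97]
`print(b)` → prints [6, 3, 8, 649]
`print(c)` → prints [36, 6, 94, 8, 97]

Answer:
[36, 6, 94, 8, 97]
[6, 3, 8, 649]
[36, 6, 94, 8, 97]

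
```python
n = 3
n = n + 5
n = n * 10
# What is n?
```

Trace:
`n = 3` → n = 3
`n = n + 5` → n = 8
`n = n * 10` → n = 80
So n = 80

Answer: 80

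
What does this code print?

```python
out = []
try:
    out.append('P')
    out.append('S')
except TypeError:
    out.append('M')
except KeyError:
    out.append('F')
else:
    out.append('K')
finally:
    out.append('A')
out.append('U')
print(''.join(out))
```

Execution trace: 'P' (try body) → 'S' (try body, no exception) → 'K' (else) → 'A' (finally) → 'U' (after the try/except). Output: PSKAU

Answer: PSKAU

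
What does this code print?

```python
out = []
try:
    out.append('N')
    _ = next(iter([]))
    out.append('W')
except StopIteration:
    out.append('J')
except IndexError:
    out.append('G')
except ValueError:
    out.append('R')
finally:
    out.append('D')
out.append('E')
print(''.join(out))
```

Execution trace: 'N' (try body) → 'J' (except StopIteration) → 'D' (finally) → 'E' (after the try/except). Output: NJDE

Answer: NJDE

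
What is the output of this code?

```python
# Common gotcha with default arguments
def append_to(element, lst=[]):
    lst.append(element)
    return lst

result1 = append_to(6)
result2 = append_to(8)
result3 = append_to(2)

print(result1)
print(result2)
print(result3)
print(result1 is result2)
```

Key concept: mutable default argument gotcha.
Step by step:
`result1 = append_to(6)` → result1 = [6]
`result2 = append_to(8)` → result1 = [6, 8] (same object as result2); result2 = [6, 8] (same object as result1)
`result3 = append_to(2)` → result1 = [6, 8, 2] (same object as result2, result3); result2 = [6, 8, 2] (same object as result1, result3); result3 = [6, 8, 2] (same object as result1, result2)
`print(result1)` → prints [6, 8, 2]
`print(result2)` → prints [6, 8, 2]
`print(result3)` → prints [6, 8, 2]
`print(result1 is result2)` → prints True

Answer:
[6, 8, 2]
[6, 8, 2]
[6, 8, 2]
True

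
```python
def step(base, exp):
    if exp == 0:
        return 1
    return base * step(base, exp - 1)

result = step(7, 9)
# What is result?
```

step(7, 9) = 7 * 7 * 7 * 7 * 7 * 7 * 7 * 7 * 7 = 40353607

Answer: 40353607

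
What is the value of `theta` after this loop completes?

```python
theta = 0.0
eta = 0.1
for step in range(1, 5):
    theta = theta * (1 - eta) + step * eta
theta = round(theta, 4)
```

Moving average with lr=0.1
`theta` takes the values: 0.0 → 0.1 → 0.29 → 0.561 → 0.9049

Answer: 0.9049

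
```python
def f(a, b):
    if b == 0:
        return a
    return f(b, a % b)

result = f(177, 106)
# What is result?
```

f(177, 106) -> f(106, 71) -> f(71, 35) -> f(35, 1) -> f(1, 0) -> 1

Answer: 1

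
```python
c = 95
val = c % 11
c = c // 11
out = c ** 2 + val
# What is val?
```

Trace:
`c = 95` → c = 95
`val = c % 11` → val = 7
`c = c // 11` → c = 8
`out = c ** 2 + val` → out = 71
So val = 7

Answer: 7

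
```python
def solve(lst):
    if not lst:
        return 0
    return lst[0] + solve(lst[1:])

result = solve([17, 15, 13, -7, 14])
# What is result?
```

17 + 15 + 13 + (-7) + 14 + 0 = 52

Answer: 52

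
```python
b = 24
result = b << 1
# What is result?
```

Trace:
`b = 24` → b = 24
`result = b << 1` → result = 48
So result = 48

Answer: 48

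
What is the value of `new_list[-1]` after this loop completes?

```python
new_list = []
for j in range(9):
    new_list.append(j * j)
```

Last element of squares 0 to 8
`new_list` takes the values: [] → [0] → [0, 1] → [0, 1, 4] → [0, 1, 4, 9] → [0, 1, 4, 9, 16] → [0, 1, 4, 9, 16, 25] → [0, 1, 4, 9, 16, 25, 36] → [0, 1, 4, 9, 16, 25, 36, 49] → [0, 1, 4, 9, 16, 25, 36, 49, 64]
So `new_list[-1]` = 64

Answer: 64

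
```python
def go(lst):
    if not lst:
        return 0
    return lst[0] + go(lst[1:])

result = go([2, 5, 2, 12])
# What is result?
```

2 + 5 + 2 + 12 + 0 = 21

Answer: 21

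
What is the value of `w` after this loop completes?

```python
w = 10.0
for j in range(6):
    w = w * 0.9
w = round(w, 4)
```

Exponential decay: 10.0 * 0.9^6
`w` takes the values: 10.0 → 9.0 → 8.1 → 7.29 → 6.561 → 5.9049 → 5.31441 → 5.3144

Answer: 5.3144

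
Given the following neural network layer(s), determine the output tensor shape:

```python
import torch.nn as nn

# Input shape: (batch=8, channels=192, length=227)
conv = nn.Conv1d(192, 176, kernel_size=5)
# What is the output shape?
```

Input: (8, 192, 227) -> Output: (8, 176, 223)

Answer: (8, 176, 223)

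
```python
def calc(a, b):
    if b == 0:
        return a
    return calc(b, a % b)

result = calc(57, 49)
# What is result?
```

calc(57, 49) -> calc(49, 8) -> calc(8, 1) -> calc(1, 0) -> 1

Answer: 1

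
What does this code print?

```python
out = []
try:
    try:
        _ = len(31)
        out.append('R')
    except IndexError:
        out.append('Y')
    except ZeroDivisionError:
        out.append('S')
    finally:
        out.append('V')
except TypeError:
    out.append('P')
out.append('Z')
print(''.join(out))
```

Execution trace: 'V' (inner finally) → 'P' (outer except TypeError) → 'Z' (after the try/except). Output: VPZ

Answer: VPZ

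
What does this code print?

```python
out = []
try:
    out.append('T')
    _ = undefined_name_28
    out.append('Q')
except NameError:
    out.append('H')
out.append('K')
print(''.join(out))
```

Execution trace: 'T' (try body) → 'H' (except NameError) → 'K' (after the try/except). Output: THK

Answer: THK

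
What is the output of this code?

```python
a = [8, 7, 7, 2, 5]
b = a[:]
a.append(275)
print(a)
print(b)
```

Key concept: slice [:] creates copy.
Step by step:
`a = [8, 7, 7, 2, 5]` → a = [8, 7, 7, 2, 5]
`b = a[:]` → b = [8, 7, 7, 2, 5]
`a.append(275)` → a = [8, 7, 7, 2, 5, 275]
`print(a)` → prints [8, 7, 7, 2, 5, 275]
`print(b)` → prints [8, 7, 7, 2, 5]

Answer:
[8, 7, 7, 2, 5, 275]
[8, 7, 7, 2, 5]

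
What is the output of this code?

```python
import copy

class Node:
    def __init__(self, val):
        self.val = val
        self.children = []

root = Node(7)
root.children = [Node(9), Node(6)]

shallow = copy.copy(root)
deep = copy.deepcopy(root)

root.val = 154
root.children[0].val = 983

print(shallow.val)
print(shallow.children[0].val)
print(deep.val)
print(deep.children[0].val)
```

Key concept: deep copy with custom objects.
Step by step:
`root = Node(7)` → root = Node(val=7, children=[])
`root.children = [Node(9), Node(6)]` → root = Node(val=7, children=[Node(val=9, children=[]), Node(val=6, children=[])])
`shallow = copy.copy(root)` → shallow = Node(val=7, children=[Node(val=9, children=[]), Node(val=6, children=[])])
`deep = copy.deepcopy(root)` → deep = Node(val=7, children=[Node(val=9, children=[]), Node(val=6, children=[])])
`root.val = 154` → root = Node(val=154, children=[Node(val=9, children=[]), Node(val=6, children=[])])
`root.children[0].val = 983` → root = Node(val=154, children=[Node(val=983, children=[]), Node(val=6, children=[])]); shallow = Node(val=7, children=[Node(val=983, children=[]), Node(val=6, children=[])])
`print(shallow.val)` → prints 7
`print(shallow.children[0].val)` → prints 983
`print(deep.val)` → prints 7
`print(deep.children[0].val)` → prints 9

Answer:
7
983
7
9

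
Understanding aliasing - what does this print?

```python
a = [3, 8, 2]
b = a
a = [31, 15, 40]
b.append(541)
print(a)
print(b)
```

Key concept: rebinding vs mutation: a is rebound to a new list, b still points at the original.
Step by step:
`a = [3, 8, 2]` → a = [3, 8, 2]
`b = a` → b = [3, 8, 2] (same object as a)
`a = [31, 15, 40]` → a = [31, 15, 40]
`b.append(541)` → b = [3, 8, 2, 541]
`print(a)` → prints [31, 15, 40]
`print(b)` → prints [3, 8, 2, 541]

Answer:
[31, 15, 40]
[3, 8, 2, 541]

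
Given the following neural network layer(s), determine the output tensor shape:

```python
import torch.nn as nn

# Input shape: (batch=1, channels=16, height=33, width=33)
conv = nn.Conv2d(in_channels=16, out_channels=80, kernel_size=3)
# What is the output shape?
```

Input: (1, 16, 33, 33) -> Output: (1, 80, 31, 31)

Answer: (1, 80, 31, 31)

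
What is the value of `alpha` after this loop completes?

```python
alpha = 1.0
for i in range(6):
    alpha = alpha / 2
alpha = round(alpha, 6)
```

Halving LR 6 times: 1 / 2^6
`alpha` takes the values: 1.0 → 0.5 → 0.25 → 0.125 → 0.0625 → 0.03125 → 0.015625

Answer: 0.015625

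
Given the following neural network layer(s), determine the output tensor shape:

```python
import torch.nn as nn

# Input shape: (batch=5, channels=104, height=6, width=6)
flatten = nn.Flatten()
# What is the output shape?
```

Input: (5, 104, 6, 6) -> Output: (5, 3744)

Answer: (5, 3744)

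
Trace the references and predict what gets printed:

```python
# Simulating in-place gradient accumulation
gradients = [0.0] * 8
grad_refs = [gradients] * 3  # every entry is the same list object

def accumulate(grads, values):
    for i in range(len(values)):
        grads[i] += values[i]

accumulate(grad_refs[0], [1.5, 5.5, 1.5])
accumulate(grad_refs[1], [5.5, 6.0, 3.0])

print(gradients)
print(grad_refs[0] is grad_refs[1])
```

Key concept: gradient accumulation aliasing.
Step by step:
`gradients = [0.0] * 8` → gradients = [0.0, 0.0, 0.0, 0.0, 0.0, 0.0, 0.0, 0.0]
`grad_refs = [gradients] * 3` → grad_refs = [[0.0, 0.0, 0.0, 0.0, 0.0, 0.0, 0.0, 0.0], [0.0, 0.0, 0.0, 0.0, 0.0, 0.0, 0.0, 0.0], [0.0, 0.0, 0.0, 0.0, 0.0, 0.0, 0.0, 0.0]]
`accumulate(grad_refs[0], [1.5, 5.5, 1.5])` → gradients = [1.5, 5.5, 1.5, 0.0, 0.0, 0.0, 0.0, 0.0]; grad_refs = [[1.5, 5.5, 1.5, 0.0, 0.0, 0.0, 0.0, 0.0], [1.5, 5.5, 1.5, 0.0, 0.0, 0.0, 0.0, 0.0], [1.5, 5.5, 1.5, 0.0, 0.0, 0.0, 0.0, 0.0]]
`accumulate(grad_refs[1], [5.5, 6.0, 3.0])` → gradients = [7.0, 11.5, 4.5, 0.0, 0.0, 0.0, 0.0, 0.0]; grad_refs = [[7.0, 11.5, 4.5, 0.0, 0.0, 0.0, 0.0, 0.0], [7.0, 11.5, 4.5, 0.0, 0.0, 0.0, 0.0, 0.0], [7.0, 11.5, 4.5, 0.0, 0.0, 0.0, 0.0, 0.0]]
`print(gradients)` → prints [7.0, 11.5, 4.5, 0.0, 0.0, 0.0, 0.0, 0.0]
`print(grad_refs[0] is grad_refs[1])` → prints True

Answer:
[7.0, 11.5, 4.5, 0.0, 0.0, 0.0, 0.0, 0.0]
True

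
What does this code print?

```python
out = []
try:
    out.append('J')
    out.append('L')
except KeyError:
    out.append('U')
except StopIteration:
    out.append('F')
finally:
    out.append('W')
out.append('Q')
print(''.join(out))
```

Execution trace: 'J' (try body) → 'L' (try body, no exception) → 'W' (finally) → 'Q' (after the try/except). Output: JLWQ

Answer: JLWQ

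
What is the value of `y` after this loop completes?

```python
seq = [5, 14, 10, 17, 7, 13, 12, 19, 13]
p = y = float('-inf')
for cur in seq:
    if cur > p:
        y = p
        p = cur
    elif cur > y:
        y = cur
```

Second largest (with repeats) in [5, 14, 10, 17, 7, 13, 12, 19, 13]
`y` takes the values: -inf → 5 → 10 → 14 → 17

Answer: 17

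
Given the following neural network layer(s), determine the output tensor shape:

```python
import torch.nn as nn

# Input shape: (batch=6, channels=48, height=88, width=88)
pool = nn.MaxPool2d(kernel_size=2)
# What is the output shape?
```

Input: (6, 48, 88, 88) -> Output: (6, 48, 44, 44)

Answer: (6, 48, 44, 44)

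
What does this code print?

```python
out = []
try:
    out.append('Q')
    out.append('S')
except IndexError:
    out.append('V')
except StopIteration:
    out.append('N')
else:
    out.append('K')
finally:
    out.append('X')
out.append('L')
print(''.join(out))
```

Execution trace: 'Q' (try body) → 'S' (try body, no exception) → 'K' (else) → 'X' (finally) → 'L' (after the try/except). Output: QSKXL

Answer: QSKXL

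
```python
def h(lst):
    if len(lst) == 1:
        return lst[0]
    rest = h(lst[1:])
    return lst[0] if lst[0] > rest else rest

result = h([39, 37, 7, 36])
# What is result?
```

Recursive max over [39, 37, 7, 36] = 39

Answer: 39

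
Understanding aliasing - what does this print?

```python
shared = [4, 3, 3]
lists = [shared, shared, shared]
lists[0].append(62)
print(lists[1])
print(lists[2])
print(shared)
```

Key concept: list of same reference.
Step by step:
`shared = [4, 3, 3]` → shared = [4, 3, 3]
`lists = [shared, shared, shared]` → lists = [[4, 3, 3], [4, 3, 3], [4, 3, 3]]
`lists[0].append(62)` → shared = [4, 3, 3, 62]; lists = [[4, 3, 3, 62], [4, 3, 3, 62], [4, 3, 3, 62]]
`print(lists[1])` → prints [4, 3, 3, 62]
`print(lists[2])` → prints [4, 3, 3, 62]
`print(shared)` → prints [4, 3, 3, 62]

Answer:
[4, 3, 3, 62]
[4, 3, 3, 62]
[4, 3, 3, 62]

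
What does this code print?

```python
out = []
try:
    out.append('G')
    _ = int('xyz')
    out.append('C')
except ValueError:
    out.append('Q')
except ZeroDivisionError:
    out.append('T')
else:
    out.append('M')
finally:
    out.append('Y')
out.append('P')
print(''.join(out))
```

Execution trace: 'G' (try body) → 'Q' (except ValueError) → 'Y' (finally) → 'P' (after the try/except). Output: GQYP

Answer: GQYP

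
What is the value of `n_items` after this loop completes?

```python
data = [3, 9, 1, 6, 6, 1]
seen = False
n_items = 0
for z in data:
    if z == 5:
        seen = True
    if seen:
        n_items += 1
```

Count elements after first 5 in [3, 9, 1, 6, 6, 1]
`n_items` takes the values: 0

Answer: 0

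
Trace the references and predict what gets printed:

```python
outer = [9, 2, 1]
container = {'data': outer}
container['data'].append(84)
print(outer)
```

Key concept: dict holds reference to list.
Step by step:
`outer = [9, 2, 1]` → outer = [9, 2, 1]
`container = {'data': outer}` → container = {'data': [9, 2, 1]}
`container['data'].append(84)` → outer = [9, 2, 1, 84]; container = {'data': [9, 2, 1, 84]}
`print(outer)` → prints [9, 2, 1, 84]

Answer: [9, 2, 1, 84]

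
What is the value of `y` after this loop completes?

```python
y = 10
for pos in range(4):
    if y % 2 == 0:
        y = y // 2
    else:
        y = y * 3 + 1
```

Collatz-style transformation from 10
`y` takes the values: 10 → 5 → 16 → 8 → 4

Answer: 4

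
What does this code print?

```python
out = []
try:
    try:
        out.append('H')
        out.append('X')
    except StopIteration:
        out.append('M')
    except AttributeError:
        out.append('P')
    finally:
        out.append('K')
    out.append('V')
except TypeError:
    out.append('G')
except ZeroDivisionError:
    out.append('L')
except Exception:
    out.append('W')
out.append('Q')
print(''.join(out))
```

Execution trace: 'H' (inner try body) → 'X' (inner try body, no exception) → 'K' (inner finally) → 'V' (try body, no exception) → 'Q' (after the try/except). Output: HXKVQ

Answer: HXKVQ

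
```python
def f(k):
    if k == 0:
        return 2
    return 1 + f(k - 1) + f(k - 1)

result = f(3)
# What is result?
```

f(k) = 1 + 2·f(k-1), f(0)=2. Closed form: (2+1)·2^3 - 1 = 23.

Answer: 23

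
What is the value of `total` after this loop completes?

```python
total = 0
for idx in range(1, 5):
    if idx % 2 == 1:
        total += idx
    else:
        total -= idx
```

Add odd, subtract even
`total` takes the values: 0 → 1 → -1 → 2 → -2

Answer: -2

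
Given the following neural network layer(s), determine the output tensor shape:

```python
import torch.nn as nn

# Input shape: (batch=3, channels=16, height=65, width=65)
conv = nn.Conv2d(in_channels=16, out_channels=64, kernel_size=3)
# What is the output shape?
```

Input: (3, 16, 65, 65) -> Output: (3, 64, 63, 63)

Answer: (3, 64, 63, 63)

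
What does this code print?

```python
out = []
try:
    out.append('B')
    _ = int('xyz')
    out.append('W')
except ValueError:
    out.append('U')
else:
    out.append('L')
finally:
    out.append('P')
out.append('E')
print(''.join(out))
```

Execution trace: 'B' (try body) → 'U' (except ValueError) → 'P' (finally) → 'E' (after the try/except). Output: BUPE

Answer: BUPE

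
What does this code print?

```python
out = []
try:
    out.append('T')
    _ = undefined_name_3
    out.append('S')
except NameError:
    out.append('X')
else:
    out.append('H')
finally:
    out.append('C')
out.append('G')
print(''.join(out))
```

Execution trace: 'T' (try body) → 'X' (except NameError) → 'C' (finally) → 'G' (after the try/except). Output: TXCG

Answer: TXCG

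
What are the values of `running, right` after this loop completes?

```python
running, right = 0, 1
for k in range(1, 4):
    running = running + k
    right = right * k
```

Sum and factorial of 1 to 3
`running, right` takes the values: (0, 1) → (1, 1) → (3, 1) → (3, 2) → (6, 2) → (6, 6)

Answer: 6, 6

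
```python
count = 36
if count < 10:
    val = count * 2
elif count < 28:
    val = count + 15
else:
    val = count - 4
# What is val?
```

Trace:
`count = 36` → count = 36
`if count < 10: ...` → count < 10 is False, count < 28 is False, take else branch → val = 32
So val = 32

Answer: 32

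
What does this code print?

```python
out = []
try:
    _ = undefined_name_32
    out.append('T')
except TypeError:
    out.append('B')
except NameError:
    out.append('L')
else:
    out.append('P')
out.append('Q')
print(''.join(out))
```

Execution trace: 'L' (except NameError) → 'Q' (after the try/except). Output: LQ

Answer: LQ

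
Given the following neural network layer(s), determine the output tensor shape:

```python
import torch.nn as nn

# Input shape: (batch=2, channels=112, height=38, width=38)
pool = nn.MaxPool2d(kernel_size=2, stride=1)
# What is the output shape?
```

Input: (2, 112, 38, 38) -> Output: (2, 112, 37, 37)

Answer: (2, 112, 37, 37)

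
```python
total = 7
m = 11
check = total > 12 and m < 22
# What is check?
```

Trace:
`total = 7` → total = 7
`m = 11` → m = 11
`check = total > 12 and m < 22` → check = False
So check = False

Answer: False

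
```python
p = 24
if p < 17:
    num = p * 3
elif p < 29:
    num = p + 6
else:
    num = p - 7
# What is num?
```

Trace:
`p = 24` → p = 24
`if p < 17: ...` → p < 17 is False, p < 29 is True → num = 30
So num = 30

Answer: 30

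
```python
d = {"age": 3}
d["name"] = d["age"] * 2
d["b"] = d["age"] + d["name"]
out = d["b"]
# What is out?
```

Trace:
`d = {"age": 3}` → d = {'age': 3}
`d["name"] = d["age"] * 2` → d = {'age': 3, 'name': 6}
`d["b"] = d["age"] + d["name"]` → d = {'age': 3, 'name': 6, 'b': 9}
`out = d["b"]` → out = 9
So out = 9

Answer: 9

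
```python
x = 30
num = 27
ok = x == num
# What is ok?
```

Trace:
`x = 30` → x = 30
`num = 27` → num = 27
`ok = x == num` → ok = False
So ok = False

Answer: False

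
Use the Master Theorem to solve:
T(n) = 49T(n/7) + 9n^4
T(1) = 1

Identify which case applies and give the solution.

a=49, b=7, f(n)=9n^4. log_7(49) = 2. Since c=4 > 2 and the regularity condition holds (49(n/7)^4 = (49/7^4)n^4 with 49/7^4 < 1), Case 3 applies: T(n) = Θ(f(n)) = O(n^4).

Answer: O(n^4) - Case 3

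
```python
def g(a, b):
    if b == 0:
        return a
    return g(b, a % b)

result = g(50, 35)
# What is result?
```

g(50, 35) -> g(35, 15) -> g(15, 5) -> g(5, 0) -> 5

Answer: 5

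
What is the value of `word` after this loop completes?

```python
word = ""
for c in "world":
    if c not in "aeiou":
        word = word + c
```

Remove vowels from 'world'
`word` takes the values: "" → "w" → "wr" → "wrl" → "wrld"

Answer: "wrld"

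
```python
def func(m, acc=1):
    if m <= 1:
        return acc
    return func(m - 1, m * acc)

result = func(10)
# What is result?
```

Accumulator trace (n, acc): (10, 1) -> (9, 10) -> (8, 90) -> (7, 720) -> (6, 5040) -> (5, 30240) -> (4, 151200) -> (3, 604800) -> (2, 1814400) -> (1, 3628800) -> return 3628800

Answer: 3628800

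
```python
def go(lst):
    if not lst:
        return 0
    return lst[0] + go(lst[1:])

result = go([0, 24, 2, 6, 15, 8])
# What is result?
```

0 + 24 + 2 + 6 + 15 + 8 + 0 = 55

Answer: 55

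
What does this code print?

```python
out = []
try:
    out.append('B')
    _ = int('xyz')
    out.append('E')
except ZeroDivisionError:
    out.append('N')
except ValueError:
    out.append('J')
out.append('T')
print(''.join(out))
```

Execution trace: 'B' (try body) → 'J' (except ValueError) → 'T' (after the try/except). Output: BJT

Answer: BJT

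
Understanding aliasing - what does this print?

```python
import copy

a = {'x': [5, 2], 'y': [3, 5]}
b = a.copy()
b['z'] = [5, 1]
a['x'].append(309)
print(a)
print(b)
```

Key concept: shallow copy of dict with mutable values.
Step by step:
`a = {'x': [5, 2], 'y': [3, 5]}` → a = {'x': [5, 2], 'y': [3, 5]}
`b = a.copy()` → b = {'x': [5, 2], 'y': [3, 5]}
`b['z'] = [5, 1]` → b = {'x': [5, 2], 'y': [3, 5], 'z': [5, 1]}
`a['x'].append(309)` → a = {'x': [5, 2, 309], 'y': [3, 5]}; b = {'x': [5, 2, 309], 'y': [3, 5], 'z': [5, 1]}
`print(a)` → prints {'x': [5, 2, 309], 'y': [3, 5]}
`print(b)` → prints {'x': [5, 2, 309], 'y': [3, 5], 'z': [5, 1]}

Answer:
{'x': [5, 2, 309], 'y': [3, 5]}
{'x': [5, 2, 309], 'y': [3, 5], 'z': [5, 1]}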